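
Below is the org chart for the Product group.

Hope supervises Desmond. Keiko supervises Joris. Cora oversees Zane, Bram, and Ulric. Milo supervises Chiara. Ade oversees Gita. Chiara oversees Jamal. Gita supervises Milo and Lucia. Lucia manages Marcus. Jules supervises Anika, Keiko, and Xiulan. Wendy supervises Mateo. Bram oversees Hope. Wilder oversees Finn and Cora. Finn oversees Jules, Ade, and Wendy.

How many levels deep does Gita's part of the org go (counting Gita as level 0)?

3

The longest chain under Gita runs Gita → Milo → Chiara → Jamal, which is 3 levels below Gita.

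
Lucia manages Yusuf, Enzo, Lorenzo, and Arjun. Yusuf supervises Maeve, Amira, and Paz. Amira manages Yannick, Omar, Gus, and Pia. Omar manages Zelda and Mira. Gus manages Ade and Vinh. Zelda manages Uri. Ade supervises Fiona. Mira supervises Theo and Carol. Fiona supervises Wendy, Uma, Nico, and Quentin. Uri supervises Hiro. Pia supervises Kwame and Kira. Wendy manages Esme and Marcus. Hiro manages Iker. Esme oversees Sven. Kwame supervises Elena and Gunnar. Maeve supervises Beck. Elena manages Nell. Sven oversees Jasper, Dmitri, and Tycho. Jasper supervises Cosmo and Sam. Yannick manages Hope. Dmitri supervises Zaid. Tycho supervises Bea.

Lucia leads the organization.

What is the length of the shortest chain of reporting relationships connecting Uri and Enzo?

6

Uri is 5 levels below Lucia, and Enzo is 1 level below Lucia (their lowest common manager). The shortest path runs up from Uri to Lucia and back down to Enzo: 5 + 1 = 6 links.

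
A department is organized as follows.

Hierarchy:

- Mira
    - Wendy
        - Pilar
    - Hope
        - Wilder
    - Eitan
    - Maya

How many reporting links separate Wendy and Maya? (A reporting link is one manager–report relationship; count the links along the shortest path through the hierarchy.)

2

Wendy is 1 level below Mira, and Maya is 1 level below Mira (their lowest common manager). The shortest path runs up from Wendy to Mira and back down to Maya: 1 + 1 = 2 links.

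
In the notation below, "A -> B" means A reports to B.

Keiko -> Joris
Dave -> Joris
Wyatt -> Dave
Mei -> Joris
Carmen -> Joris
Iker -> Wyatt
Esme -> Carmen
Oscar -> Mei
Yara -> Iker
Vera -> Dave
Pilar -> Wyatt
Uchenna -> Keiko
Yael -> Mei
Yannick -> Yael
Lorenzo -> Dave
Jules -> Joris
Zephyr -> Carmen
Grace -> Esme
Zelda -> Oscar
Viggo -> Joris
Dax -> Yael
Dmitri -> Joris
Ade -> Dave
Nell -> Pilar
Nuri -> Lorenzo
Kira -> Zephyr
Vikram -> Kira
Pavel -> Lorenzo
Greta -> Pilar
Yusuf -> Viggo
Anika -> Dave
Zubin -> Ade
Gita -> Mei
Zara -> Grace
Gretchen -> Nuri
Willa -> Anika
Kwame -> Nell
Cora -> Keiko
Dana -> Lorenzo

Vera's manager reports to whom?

Joris

Vera reports to Dave, and Dave reports to Joris. So Vera's skip-level manager is Joris.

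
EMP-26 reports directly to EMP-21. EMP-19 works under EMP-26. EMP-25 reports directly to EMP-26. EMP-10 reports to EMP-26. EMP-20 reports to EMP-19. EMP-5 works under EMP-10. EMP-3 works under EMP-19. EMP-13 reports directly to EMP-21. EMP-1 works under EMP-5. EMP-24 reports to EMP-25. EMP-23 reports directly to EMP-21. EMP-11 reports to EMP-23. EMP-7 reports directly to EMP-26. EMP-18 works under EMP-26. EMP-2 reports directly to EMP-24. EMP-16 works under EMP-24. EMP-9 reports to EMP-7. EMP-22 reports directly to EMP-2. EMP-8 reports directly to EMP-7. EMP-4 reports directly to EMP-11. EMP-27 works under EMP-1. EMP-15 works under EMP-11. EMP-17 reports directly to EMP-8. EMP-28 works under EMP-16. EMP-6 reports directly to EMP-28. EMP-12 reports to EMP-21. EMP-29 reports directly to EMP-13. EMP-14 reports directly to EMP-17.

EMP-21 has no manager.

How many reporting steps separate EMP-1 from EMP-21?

Chain from EMP-1 up to EMP-21: EMP-1 → EMP-5 → EMP-10 → EMP-26 → EMP-21. That is 4 steps up, so EMP-1 is 4 levels below EMP-21.

4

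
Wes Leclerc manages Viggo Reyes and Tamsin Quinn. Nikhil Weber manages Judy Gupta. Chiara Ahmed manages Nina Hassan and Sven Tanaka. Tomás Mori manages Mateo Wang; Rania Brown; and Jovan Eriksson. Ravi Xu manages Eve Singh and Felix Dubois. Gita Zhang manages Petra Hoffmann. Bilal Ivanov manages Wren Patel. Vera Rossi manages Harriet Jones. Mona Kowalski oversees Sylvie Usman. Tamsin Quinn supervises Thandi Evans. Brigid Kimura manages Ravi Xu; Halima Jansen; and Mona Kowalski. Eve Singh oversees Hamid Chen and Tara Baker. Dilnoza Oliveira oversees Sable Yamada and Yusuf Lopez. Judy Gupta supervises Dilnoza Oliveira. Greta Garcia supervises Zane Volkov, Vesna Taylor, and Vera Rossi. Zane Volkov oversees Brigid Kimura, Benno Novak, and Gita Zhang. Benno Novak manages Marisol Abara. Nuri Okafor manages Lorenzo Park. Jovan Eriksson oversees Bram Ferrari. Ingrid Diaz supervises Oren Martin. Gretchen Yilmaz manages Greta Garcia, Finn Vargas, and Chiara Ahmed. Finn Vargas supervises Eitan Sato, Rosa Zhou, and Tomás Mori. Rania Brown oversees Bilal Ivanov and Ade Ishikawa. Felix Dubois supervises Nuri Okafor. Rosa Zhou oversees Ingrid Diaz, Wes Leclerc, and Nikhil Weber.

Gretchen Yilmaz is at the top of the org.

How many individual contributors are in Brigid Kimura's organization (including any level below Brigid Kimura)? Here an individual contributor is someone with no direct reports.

The people in Brigid Kimura's organization with no one reporting to them are Sylvie Usman, Halima Jansen, Lorenzo Park, Tara Baker, Hamid Chen. That is 5.

5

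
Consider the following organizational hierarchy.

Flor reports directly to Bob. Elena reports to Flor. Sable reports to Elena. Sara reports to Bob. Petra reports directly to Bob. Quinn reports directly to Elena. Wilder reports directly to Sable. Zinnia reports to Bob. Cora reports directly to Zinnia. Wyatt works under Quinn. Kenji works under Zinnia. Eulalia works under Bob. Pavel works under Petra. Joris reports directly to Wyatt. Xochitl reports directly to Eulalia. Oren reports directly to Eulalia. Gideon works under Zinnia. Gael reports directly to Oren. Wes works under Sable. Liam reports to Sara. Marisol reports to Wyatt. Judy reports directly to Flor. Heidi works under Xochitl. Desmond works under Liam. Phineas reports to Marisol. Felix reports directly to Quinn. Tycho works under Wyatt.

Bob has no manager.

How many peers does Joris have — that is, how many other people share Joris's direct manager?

Joris reports to Wyatt. Wyatt's other direct reports are Marisol, Tycho — 2 peers.

2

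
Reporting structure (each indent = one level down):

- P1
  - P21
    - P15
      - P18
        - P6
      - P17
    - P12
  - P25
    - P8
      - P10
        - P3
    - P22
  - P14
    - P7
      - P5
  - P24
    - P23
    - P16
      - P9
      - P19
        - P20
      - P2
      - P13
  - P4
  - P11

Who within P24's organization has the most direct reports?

P16

Direct-report counts within P24's organization: P24 has 2; P16 has 4; P19 has 1. The largest is 4, held by P16.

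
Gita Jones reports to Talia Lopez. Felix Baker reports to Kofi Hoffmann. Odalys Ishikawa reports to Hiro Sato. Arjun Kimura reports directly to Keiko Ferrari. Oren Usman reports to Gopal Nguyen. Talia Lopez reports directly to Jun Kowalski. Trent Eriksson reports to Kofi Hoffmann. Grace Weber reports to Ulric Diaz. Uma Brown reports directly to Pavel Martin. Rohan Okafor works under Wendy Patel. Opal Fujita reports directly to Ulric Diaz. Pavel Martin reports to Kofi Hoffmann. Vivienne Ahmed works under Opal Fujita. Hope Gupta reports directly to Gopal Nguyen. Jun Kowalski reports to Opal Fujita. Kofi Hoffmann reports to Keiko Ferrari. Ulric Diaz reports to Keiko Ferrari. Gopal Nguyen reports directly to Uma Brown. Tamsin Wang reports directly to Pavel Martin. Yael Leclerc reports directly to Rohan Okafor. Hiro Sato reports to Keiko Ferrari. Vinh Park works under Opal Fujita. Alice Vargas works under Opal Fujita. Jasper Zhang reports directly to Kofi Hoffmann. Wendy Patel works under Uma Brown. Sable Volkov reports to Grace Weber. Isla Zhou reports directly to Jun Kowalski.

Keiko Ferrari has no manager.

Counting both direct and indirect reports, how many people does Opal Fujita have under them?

7

Opal Fujita directly manages Jun Kowalski, Vinh Park, Alice Vargas, Vivienne Ahmed. Under Jun Kowalski: Talia Lopez, Gita Jones, Isla Zhou (3). Vinh Park has no reports. Alice Vargas has no reports. Vivienne Ahmed has no reports. So Opal Fujita's organization is 4 direct reports plus everyone under them: 4 + 1 + 1 + 1 = 7.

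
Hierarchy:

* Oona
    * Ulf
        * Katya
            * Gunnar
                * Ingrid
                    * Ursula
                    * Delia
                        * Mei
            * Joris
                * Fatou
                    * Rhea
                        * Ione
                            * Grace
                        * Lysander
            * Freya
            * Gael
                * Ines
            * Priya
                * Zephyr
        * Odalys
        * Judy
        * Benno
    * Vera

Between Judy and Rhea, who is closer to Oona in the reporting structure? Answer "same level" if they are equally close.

Judy

Judy is 2 levels below Oona; Rhea is 5. Judy is higher.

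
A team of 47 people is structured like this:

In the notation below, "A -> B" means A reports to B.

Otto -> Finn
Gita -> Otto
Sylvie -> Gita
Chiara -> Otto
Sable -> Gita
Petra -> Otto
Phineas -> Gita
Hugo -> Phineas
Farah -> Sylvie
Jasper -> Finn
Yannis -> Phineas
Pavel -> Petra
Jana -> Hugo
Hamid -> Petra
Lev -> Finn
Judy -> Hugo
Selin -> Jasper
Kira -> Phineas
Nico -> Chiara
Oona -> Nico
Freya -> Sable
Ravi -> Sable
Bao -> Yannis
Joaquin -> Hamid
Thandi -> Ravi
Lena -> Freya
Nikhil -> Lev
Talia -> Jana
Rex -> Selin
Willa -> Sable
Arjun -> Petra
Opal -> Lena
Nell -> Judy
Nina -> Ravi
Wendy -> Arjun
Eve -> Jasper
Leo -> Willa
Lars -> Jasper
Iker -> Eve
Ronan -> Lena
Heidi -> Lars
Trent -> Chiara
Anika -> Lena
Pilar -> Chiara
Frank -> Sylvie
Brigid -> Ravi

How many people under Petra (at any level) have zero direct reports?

The people in Petra's organization with no one reporting to them are Wendy, Joaquin, Pavel. That is 3.

3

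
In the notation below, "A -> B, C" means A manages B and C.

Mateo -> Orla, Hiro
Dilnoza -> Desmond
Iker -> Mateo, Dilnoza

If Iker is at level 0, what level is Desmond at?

2

Chain from Desmond up to Iker: Desmond → Dilnoza → Iker. That is 2 steps up, so Desmond is 2 levels below Iker.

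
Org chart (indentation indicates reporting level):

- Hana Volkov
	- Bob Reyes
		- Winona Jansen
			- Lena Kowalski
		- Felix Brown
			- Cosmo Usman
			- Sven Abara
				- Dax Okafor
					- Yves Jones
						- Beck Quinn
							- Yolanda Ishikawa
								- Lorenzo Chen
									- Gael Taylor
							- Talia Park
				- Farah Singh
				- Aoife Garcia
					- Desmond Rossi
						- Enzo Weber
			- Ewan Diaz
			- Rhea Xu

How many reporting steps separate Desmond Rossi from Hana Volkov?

Chain from Desmond Rossi up to Hana Volkov: Desmond Rossi → Aoife Garcia → Sven Abara → Felix Brown → Bob Reyes → Hana Volkov. That is 5 steps up, so Desmond Rossi is 5 levels below Hana Volkov.

5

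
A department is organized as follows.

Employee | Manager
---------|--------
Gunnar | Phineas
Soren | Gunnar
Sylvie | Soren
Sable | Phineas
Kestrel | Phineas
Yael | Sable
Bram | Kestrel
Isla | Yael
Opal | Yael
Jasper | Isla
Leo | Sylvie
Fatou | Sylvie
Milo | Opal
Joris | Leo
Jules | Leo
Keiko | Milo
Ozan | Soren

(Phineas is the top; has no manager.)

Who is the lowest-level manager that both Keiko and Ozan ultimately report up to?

Keiko's chain of managers is Milo, Opal, Yael, Sable, Phineas. Ozan's chain of managers is Soren, Gunnar, Phineas. The first manager that appears in both chains is Phineas.

Phineas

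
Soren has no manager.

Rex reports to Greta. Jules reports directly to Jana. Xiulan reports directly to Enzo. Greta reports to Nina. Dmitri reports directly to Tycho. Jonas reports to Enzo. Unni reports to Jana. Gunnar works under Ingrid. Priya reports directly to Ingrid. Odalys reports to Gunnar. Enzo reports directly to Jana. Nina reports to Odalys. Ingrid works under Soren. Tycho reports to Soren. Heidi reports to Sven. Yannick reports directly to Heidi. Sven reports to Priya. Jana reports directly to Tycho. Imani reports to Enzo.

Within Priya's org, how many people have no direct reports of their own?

The only person in Priya's organization with no one reporting to them is Yannick. That is 1.

1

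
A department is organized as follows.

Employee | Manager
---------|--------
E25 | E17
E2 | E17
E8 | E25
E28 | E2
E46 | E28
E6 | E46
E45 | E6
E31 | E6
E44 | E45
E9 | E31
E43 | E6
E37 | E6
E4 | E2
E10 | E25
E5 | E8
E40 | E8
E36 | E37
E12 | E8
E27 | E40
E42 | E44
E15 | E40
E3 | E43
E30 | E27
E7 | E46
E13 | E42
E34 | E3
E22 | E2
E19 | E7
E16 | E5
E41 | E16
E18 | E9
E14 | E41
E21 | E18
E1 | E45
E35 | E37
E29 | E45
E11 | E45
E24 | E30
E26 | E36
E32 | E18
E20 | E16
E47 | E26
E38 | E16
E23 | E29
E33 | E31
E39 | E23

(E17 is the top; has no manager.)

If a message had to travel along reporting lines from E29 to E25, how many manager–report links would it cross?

7

E29 is 6 levels below E17, and E25 is 1 level below E17 (their lowest common manager). The shortest path runs up from E29 to E17 and back down to E25: 6 + 1 = 7 links.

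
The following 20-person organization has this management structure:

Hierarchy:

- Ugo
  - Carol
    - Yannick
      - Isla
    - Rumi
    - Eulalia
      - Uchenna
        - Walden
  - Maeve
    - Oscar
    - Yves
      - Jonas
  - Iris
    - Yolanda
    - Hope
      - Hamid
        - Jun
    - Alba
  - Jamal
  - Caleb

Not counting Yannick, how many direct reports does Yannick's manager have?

Yannick reports to Carol. Carol's other direct reports are Rumi, Eulalia — 2 peers.

2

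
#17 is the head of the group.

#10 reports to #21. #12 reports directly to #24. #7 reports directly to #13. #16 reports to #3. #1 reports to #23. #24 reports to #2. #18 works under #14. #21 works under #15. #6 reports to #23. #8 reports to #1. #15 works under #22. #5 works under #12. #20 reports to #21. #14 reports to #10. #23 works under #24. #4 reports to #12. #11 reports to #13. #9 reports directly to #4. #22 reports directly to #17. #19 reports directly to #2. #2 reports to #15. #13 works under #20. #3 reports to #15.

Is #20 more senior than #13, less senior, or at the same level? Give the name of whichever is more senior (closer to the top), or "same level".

#20 is 4 levels below #17; #13 is 5. #20 is higher.

#20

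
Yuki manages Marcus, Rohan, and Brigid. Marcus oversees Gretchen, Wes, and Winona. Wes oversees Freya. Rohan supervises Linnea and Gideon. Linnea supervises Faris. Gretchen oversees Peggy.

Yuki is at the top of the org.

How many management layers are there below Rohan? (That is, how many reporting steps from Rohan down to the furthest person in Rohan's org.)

2

The longest chain under Rohan runs Rohan → Linnea → Faris, which is 2 levels below Rohan.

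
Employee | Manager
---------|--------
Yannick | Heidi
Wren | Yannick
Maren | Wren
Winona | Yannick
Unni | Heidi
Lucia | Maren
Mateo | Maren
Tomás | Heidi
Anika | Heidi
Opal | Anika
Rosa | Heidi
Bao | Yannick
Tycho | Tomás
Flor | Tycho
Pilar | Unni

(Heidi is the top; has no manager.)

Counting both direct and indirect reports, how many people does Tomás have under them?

Tomás directly manages Tycho. Under Tycho: Flor (1). That's 2 in total.

2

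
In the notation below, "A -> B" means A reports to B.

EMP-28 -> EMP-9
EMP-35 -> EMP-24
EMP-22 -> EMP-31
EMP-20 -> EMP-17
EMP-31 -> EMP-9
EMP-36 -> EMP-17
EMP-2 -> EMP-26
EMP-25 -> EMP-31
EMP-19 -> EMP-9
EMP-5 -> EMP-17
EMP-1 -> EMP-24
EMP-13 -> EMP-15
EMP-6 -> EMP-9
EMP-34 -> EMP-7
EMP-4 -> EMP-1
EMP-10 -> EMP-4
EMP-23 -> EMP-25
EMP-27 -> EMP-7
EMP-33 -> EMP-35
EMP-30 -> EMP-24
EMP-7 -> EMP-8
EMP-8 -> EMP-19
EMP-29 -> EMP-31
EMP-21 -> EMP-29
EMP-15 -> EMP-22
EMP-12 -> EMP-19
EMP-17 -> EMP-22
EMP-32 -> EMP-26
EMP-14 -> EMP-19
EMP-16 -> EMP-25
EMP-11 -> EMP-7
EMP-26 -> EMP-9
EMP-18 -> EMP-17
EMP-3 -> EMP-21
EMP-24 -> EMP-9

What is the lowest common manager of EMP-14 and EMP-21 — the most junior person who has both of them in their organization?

EMP-14's chain of managers is EMP-19, EMP-9. EMP-21's chain of managers is EMP-29, EMP-31, EMP-9. The first manager that appears in both chains is EMP-9.

EMP-9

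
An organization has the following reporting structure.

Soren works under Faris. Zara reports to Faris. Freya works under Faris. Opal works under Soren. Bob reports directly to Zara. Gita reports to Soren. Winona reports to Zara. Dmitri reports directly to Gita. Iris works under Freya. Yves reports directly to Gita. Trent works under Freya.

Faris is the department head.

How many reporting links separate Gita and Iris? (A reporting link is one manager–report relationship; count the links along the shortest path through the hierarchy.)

Gita is 2 levels below Faris, and Iris is 2 levels below Faris (their lowest common manager). The shortest path runs up from Gita to Faris and back down to Iris: 2 + 2 = 4 links.

4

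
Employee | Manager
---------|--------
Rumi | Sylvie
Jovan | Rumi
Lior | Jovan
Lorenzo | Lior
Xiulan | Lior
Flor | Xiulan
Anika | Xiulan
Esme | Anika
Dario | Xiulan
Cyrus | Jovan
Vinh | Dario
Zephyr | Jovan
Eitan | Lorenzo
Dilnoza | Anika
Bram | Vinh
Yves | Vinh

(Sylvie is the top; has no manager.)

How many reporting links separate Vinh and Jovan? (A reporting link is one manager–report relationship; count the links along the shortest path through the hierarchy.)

4

Vinh is in Jovan's organization: the chain from Vinh up to Jovan is Vinh → Dario → Xiulan → Lior → Jovan, which is 4 links.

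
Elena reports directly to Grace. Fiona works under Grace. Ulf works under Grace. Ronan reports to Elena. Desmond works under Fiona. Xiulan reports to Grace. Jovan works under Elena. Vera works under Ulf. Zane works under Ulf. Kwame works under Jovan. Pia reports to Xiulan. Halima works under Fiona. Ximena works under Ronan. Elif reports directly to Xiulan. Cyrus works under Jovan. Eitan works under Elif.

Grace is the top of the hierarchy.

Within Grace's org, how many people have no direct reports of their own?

The people in Grace's organization with no one reporting to them are Eitan, Pia, Zane, Vera, Halima, Desmond, Cyrus, Kwame, Ximena. That is 9.

9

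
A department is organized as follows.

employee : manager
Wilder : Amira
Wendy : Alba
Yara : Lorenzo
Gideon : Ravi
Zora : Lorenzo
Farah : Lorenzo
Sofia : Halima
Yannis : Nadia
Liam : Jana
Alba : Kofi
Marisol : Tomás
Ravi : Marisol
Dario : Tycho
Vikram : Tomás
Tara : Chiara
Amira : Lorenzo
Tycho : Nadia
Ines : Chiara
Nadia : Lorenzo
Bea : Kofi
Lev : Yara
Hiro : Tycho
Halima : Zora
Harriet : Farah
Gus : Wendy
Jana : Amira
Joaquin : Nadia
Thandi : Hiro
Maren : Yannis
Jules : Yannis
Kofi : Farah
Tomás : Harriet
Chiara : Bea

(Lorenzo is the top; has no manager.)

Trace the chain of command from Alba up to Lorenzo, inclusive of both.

Alba -> Kofi -> Farah -> Lorenzo

Alba reports to Kofi. Kofi reports to Farah. Farah reports to Lorenzo. Lorenzo is at the top.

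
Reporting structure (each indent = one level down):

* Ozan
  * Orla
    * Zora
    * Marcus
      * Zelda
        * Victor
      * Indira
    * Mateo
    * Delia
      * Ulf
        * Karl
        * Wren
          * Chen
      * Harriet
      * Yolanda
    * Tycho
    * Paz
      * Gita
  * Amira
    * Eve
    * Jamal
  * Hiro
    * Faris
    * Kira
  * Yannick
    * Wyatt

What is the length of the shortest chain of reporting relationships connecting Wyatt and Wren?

6

Wyatt is 2 levels below Ozan, and Wren is 4 levels below Ozan (their lowest common manager). The shortest path runs up from Wyatt to Ozan and back down to Wren: 2 + 4 = 6 links.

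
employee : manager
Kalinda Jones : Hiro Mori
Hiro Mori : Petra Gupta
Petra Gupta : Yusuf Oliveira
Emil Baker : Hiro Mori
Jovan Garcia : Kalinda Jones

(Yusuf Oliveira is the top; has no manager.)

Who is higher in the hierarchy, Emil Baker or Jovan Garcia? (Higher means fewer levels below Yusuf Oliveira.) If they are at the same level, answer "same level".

Emil Baker

Emil Baker is 3 levels below Yusuf Oliveira; Jovan Garcia is 4. Emil Baker is higher.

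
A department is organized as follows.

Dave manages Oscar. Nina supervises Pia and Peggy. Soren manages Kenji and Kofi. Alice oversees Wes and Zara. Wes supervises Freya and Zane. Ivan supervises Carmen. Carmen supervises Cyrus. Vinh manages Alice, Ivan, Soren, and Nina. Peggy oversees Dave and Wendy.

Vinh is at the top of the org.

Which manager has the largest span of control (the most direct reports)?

Vinh

Direct-report counts: Vinh has 4; Nina has 2; Peggy has 2; Dave has 1; Soren has 2; Ivan has 1; Carmen has 1; Alice has 2; Wes has 2. The largest is 4, held by Vinh.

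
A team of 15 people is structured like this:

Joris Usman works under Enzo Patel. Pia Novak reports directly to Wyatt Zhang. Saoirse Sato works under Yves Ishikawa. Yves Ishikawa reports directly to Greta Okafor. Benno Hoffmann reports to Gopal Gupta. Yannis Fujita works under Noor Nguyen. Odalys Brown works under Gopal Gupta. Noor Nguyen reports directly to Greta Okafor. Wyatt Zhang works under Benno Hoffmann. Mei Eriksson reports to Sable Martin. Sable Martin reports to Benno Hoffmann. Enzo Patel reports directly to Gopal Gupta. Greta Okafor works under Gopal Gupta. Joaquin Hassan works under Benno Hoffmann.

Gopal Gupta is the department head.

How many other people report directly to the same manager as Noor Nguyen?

Noor Nguyen reports to Greta Okafor. Greta Okafor's other direct reports are Yves Ishikawa — 1 peer.

1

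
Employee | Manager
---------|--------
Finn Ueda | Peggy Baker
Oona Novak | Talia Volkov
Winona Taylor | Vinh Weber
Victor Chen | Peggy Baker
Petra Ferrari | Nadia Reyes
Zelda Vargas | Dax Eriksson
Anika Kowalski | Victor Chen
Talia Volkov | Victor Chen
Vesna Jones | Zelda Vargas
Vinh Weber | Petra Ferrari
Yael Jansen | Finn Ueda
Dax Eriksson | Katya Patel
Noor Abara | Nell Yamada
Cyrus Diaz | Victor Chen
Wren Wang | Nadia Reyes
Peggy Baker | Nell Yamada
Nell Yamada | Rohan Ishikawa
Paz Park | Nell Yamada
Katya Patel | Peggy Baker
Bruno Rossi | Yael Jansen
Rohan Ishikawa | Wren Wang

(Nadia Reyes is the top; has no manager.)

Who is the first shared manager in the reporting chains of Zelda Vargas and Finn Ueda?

Zelda Vargas's chain of managers is Dax Eriksson, Katya Patel, Peggy Baker, Nell Yamada, Rohan Ishikawa, Wren Wang, Nadia Reyes. Finn Ueda's chain of managers is Peggy Baker, Nell Yamada, Rohan Ishikawa, Wren Wang, Nadia Reyes. The first manager that appears in both chains is Peggy Baker.

Peggy Baker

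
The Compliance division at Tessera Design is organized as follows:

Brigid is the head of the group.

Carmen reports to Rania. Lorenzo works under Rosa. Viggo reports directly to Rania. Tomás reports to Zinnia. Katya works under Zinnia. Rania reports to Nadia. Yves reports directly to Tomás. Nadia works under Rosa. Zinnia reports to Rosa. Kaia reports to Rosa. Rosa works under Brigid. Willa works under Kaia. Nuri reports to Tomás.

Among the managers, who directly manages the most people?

Direct-report counts: Brigid has 1; Rosa has 4; Zinnia has 2; Tomás has 2; Nadia has 1; Rania has 2; Kaia has 1. The largest is 4, held by Rosa.

Rosa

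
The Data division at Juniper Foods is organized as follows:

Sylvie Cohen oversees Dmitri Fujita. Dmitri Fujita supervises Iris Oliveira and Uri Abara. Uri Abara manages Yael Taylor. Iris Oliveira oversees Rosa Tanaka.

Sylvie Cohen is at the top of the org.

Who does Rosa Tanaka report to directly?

Iris Oliveira

Rosa Tanaka reports directly to Iris Oliveira.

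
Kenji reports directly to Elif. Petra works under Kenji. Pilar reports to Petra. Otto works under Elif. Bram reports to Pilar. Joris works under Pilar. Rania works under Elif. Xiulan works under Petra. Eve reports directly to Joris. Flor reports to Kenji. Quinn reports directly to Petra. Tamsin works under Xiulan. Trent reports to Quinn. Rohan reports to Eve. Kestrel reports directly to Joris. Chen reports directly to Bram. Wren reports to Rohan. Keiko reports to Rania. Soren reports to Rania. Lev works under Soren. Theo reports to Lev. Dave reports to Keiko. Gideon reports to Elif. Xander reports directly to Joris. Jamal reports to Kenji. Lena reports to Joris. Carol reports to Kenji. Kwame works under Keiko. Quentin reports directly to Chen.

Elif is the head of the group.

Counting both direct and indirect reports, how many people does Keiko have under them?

2

Keiko directly manages Dave, Kwame. Dave has no reports. Kwame has no reports. So Keiko's organization is 2 direct reports plus everyone under them: 1 + 1 = 2.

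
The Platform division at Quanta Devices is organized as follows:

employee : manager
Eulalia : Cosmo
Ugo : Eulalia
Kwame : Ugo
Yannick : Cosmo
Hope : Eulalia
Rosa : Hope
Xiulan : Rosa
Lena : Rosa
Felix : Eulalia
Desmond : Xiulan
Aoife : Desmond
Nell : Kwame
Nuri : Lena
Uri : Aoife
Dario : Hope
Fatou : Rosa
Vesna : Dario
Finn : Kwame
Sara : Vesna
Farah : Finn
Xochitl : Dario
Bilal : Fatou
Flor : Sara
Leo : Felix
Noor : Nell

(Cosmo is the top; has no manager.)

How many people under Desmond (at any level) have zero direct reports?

The only person in Desmond's organization with no one reporting to them is Uri. That is 1.

1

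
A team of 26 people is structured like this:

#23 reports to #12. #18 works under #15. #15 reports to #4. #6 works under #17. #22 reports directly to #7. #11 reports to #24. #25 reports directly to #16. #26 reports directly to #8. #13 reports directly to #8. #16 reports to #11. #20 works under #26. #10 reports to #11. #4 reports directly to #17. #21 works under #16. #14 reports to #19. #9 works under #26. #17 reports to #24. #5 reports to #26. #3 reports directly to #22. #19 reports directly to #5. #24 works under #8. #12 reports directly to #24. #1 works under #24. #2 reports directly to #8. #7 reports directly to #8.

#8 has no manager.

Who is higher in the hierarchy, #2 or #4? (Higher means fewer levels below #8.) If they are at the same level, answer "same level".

#2 is 1 level below #8; #4 is 3. #2 is higher.

#2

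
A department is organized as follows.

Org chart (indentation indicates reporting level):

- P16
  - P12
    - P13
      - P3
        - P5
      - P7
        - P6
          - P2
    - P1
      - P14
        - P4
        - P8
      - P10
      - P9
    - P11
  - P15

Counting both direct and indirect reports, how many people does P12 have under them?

P12 directly manages P13, P1, P11. Under P13: P7, P6, P2, P3, P5 (5). Under P1: P9, P10, P14, P8, P4 (5). P11 has no reports. So P12's organization is 3 direct reports plus everyone under them: 6 + 6 + 1 = 13.

13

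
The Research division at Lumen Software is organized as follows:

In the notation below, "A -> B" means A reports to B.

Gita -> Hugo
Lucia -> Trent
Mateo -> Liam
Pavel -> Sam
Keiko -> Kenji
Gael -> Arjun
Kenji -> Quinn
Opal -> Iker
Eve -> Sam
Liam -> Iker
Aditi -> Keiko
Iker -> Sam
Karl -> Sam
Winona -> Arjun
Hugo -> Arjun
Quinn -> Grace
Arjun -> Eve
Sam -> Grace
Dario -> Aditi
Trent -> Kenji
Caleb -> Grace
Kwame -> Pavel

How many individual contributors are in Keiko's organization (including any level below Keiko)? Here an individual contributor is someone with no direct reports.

The only person in Keiko's organization with no one reporting to them is Dario. That is 1.

1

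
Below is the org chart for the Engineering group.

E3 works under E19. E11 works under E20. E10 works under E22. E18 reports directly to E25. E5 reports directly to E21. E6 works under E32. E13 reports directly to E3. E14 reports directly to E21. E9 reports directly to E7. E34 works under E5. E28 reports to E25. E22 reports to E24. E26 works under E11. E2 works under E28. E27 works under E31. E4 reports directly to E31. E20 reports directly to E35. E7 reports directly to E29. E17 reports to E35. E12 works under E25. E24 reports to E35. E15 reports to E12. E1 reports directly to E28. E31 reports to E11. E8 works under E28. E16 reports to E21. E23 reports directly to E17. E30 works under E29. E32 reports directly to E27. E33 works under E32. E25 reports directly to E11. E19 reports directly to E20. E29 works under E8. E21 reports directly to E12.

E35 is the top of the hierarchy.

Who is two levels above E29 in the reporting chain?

E28

E29 reports to E8, and E8 reports to E28. So E29's skip-level manager is E28.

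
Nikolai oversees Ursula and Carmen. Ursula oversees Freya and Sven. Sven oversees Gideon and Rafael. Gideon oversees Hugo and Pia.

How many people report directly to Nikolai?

2

Nikolai directly manages Ursula, Carmen. That is 2 direct reports.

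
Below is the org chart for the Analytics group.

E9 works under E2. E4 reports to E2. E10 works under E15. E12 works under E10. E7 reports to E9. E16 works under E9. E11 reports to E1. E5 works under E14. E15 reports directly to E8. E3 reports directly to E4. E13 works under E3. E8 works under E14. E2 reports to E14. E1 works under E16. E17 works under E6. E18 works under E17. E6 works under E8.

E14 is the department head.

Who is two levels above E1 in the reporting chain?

E9

E1 reports to E16, and E16 reports to E9. So E1's skip-level manager is E9.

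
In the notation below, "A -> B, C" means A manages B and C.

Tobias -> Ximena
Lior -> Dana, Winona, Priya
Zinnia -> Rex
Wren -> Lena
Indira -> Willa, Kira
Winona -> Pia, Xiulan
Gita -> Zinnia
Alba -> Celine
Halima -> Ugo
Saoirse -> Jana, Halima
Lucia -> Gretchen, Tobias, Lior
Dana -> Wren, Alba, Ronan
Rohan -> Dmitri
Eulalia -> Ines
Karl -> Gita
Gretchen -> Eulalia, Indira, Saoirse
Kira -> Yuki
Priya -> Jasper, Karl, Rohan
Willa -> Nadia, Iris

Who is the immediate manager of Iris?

Iris reports directly to Willa.

Willa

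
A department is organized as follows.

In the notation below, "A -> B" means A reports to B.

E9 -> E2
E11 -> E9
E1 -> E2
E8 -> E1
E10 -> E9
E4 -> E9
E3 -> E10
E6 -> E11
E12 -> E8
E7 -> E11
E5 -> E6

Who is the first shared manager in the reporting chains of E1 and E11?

E1's chain of managers is E2. E11's chain of managers is E9, E2. The first manager that appears in both chains is E2.

E2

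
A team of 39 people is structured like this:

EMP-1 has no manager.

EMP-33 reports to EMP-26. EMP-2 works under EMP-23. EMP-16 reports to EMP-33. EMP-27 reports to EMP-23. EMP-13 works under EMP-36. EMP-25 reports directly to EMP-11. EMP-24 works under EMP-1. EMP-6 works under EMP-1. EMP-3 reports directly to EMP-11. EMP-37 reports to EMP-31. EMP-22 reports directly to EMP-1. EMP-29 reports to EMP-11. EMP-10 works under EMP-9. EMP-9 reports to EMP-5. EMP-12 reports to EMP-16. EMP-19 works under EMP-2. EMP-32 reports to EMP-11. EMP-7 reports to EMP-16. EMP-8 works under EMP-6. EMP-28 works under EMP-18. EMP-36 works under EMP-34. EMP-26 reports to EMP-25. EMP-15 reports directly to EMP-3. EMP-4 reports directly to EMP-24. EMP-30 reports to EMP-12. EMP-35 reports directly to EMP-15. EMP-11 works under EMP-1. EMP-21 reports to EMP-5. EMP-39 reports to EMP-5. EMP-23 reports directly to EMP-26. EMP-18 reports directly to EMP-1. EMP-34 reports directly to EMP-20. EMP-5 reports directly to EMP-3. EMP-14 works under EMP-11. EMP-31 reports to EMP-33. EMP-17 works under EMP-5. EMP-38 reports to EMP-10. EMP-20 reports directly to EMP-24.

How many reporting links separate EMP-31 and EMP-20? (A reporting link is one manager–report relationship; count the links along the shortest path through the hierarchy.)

EMP-31 is 5 levels below EMP-1, and EMP-20 is 2 levels below EMP-1 (their lowest common manager). The shortest path runs up from EMP-31 to EMP-1 and back down to EMP-20: 5 + 2 = 7 links.

7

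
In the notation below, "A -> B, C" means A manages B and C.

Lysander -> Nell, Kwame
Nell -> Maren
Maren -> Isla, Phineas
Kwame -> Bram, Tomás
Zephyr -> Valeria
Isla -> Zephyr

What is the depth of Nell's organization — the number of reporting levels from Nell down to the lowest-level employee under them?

4

The longest chain under Nell runs Nell → Maren → Isla → Zephyr → Valeria, which is 4 levels below Nell.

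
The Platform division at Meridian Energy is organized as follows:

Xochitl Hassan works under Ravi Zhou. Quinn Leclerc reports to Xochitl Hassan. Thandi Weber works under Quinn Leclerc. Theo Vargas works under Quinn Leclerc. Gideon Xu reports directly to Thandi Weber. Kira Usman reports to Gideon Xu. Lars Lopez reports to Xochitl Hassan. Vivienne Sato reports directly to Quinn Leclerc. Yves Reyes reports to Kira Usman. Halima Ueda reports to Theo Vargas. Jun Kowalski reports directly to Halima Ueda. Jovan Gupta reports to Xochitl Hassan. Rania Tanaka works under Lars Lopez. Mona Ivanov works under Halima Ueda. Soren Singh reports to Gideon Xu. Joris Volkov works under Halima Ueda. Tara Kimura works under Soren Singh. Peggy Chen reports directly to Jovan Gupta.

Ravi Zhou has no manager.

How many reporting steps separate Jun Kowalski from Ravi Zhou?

5

Chain from Jun Kowalski up to Ravi Zhou: Jun Kowalski → Halima Ueda → Theo Vargas → Quinn Leclerc → Xochitl Hassan → Ravi Zhou. That is 5 steps up, so Jun Kowalski is 5 levels below Ravi Zhou.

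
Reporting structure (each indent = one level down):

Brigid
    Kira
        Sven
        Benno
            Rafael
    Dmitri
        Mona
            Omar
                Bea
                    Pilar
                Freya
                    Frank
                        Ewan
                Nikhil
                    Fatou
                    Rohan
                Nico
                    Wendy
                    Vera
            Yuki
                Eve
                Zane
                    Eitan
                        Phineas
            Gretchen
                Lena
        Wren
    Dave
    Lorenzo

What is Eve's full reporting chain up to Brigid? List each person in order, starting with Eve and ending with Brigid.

Eve -> Yuki -> Mona -> Dmitri -> Brigid

Eve reports to Yuki. Yuki reports to Mona. Mona reports to Dmitri. Dmitri reports to Brigid. Brigid is at the top.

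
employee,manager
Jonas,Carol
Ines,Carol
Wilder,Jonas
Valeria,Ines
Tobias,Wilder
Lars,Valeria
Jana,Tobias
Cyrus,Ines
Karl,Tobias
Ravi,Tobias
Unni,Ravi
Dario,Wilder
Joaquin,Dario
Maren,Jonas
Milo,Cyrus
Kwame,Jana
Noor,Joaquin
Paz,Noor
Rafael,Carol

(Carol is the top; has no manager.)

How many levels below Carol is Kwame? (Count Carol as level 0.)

5

Chain from Kwame up to Carol: Kwame → Jana → Tobias → Wilder → Jonas → Carol. That is 5 steps up, so Kwame is 5 levels below Carol.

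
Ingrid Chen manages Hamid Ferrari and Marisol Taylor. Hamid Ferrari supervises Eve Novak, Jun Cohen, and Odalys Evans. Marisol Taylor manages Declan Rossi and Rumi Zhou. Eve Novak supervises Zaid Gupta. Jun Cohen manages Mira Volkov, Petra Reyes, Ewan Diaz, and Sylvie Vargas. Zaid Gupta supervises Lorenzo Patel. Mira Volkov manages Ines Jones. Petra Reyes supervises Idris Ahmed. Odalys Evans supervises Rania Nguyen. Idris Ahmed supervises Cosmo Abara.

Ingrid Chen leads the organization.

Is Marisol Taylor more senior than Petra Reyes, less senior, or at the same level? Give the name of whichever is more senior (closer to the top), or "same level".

Marisol Taylor is 1 level below Ingrid Chen; Petra Reyes is 3. Marisol Taylor is higher.

Marisol Taylor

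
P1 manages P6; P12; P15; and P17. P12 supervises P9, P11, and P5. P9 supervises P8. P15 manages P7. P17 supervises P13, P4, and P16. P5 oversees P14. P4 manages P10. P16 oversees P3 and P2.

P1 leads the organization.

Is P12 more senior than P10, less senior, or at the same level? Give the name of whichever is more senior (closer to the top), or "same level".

P12

P12 is 1 level below P1; P10 is 3. P12 is higher.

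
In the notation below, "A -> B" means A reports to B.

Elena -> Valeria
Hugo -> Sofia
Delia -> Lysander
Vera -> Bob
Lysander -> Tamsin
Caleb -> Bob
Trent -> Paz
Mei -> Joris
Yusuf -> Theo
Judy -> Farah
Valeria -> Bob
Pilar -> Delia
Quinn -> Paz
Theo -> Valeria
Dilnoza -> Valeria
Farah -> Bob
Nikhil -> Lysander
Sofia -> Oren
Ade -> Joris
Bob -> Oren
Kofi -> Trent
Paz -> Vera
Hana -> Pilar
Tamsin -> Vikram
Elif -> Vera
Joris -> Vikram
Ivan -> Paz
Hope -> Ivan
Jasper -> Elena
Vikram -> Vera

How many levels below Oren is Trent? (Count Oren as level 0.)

4

Chain from Trent up to Oren: Trent → Paz → Vera → Bob → Oren. That is 4 steps up, so Trent is 4 levels below Oren.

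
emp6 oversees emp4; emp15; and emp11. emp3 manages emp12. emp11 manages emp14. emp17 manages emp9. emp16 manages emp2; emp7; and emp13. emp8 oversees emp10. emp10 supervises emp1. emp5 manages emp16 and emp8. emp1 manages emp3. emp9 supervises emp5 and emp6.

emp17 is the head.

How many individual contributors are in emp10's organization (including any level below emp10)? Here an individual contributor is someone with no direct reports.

The only person in emp10's organization with no one reporting to them is emp12. That is 1.

1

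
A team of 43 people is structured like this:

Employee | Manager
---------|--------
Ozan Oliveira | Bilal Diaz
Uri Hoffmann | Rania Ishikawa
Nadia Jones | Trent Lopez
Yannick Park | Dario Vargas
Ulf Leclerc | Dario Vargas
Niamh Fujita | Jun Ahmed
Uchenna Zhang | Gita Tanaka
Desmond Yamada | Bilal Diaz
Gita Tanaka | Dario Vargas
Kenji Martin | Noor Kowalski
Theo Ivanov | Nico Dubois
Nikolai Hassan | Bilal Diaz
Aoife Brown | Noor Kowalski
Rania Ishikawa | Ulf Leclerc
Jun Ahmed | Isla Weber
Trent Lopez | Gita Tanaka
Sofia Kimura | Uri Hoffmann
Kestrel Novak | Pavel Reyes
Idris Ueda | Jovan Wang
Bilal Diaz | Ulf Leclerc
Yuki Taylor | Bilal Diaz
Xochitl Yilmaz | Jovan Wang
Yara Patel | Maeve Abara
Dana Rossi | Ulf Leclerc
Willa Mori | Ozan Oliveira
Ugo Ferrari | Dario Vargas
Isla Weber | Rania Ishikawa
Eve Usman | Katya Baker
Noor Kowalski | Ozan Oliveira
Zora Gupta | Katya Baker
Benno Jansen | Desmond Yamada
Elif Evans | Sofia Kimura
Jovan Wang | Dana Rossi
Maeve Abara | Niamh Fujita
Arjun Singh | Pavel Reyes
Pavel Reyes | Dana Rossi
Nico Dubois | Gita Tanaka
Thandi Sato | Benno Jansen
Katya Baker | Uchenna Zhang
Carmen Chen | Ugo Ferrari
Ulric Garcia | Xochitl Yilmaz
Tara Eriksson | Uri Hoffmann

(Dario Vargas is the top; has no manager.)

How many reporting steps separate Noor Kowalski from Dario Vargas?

Chain from Noor Kowalski up to Dario Vargas: Noor Kowalski → Ozan Oliveira → Bilal Diaz → Ulf Leclerc → Dario Vargas. That is 4 steps up, so Noor Kowalski is 4 levels below Dario Vargas.

4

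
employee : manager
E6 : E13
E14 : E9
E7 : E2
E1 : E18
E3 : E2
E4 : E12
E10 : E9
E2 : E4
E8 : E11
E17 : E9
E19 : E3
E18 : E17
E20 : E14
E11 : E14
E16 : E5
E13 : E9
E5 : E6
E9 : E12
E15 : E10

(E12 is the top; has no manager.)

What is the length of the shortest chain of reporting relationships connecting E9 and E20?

2

E20 is in E9's organization: the chain from E20 up to E9 is E20 → E14 → E9, which is 2 links.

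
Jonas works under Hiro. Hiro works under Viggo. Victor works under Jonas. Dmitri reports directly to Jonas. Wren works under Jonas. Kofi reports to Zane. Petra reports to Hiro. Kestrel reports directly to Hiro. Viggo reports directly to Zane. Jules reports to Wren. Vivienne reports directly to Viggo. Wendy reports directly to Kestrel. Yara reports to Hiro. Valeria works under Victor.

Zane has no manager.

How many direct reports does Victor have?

1

Victor directly manages Valeria. That is 1 direct report.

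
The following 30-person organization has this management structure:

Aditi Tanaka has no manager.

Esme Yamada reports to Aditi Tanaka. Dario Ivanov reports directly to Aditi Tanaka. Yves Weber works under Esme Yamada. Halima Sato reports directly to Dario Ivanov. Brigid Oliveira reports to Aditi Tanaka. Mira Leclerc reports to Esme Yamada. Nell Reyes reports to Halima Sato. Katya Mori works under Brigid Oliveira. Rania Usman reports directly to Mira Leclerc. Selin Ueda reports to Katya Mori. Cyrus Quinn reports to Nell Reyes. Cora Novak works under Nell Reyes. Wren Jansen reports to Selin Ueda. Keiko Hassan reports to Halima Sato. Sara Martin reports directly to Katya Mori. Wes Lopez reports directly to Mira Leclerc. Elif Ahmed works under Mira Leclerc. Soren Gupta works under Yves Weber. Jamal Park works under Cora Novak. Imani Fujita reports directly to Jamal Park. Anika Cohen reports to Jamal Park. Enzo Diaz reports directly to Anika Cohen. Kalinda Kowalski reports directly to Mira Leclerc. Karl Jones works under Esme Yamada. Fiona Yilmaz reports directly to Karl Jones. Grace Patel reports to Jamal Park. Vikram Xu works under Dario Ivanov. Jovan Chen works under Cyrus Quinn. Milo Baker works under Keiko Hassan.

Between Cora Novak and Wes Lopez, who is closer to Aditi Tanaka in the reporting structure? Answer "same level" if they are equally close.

Cora Novak is 4 levels below Aditi Tanaka; Wes Lopez is 3. Wes Lopez is higher.

Wes Lopez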